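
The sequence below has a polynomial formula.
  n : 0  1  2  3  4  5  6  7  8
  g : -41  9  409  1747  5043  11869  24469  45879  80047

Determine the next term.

Δ: 50, 400, 1338, 3296, 6826, 12600, 21410, 34168
Δ²: 350, 938, 1958, 3530, 5774, 8810, 12758
Δ³: 588, 1020, 1572, 2244, 3036, 3948
Δ⁴: 432, 552, 672, 792, 912
Δ⁵: 120, 120, 120, 120
Fifth differences constant at 120.
912 + 120 = 1032;  3948 + 1032 = 4980;  12758 + 4980 = 17738;  34168 + 17738 = 51906;  80047 + 51906 = 131953

131953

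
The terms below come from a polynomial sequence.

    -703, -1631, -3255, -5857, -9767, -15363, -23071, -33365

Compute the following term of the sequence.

First differences: -928 , -1624 , -2602 , -3910 , -5596 , -7708 , -10294
Second differences: -696 , -978 , -1308 , -1686 , -2112 , -2586
Third differences: -282 , -330 , -378 , -426 , -474
Fourth differences: -48 , -48 , -48 , -48
Fourth differences constant at -48.
-474 − 48 = -522;  -2586 − 522 = -3108;  -10294 − 3108 = -13402;  -33365 − 13402 = -46767

-46767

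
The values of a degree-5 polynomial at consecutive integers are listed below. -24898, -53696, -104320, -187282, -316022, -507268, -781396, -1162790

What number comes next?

-1680202

-28798, -50624, -82962, -128740, -191246, -274128, -381394
-21826, -32338, -45778, -62506, -82882, -107266
-10512, -13440, -16728, -20376, -24384
-2928, -3288, -3648, -4008
-360, -360, -360
Constant fifth difference = -360, so extend:
-4008 − 360 = -4368;  -24384 − 4368 = -28752;  -107266 − 28752 = -136018;  -381394 − 136018 = -517412;  -1162790 − 517412 = -1680202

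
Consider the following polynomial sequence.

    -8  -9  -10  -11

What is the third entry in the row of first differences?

D1: -1, -1, -1

-1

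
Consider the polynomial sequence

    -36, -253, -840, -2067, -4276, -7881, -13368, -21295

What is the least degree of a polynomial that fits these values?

4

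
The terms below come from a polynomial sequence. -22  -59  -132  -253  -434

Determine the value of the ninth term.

D1: -37 , -73 , -121 , -181
D2: -36 , -48 , -60
D3: -12 , -12
The third differences are constant (-12).
-60 − 12 = -72;  -181 − 72 = -253;  -434 − 253 = -687
-72 − 12 = -84;  -253 − 84 = -337;  -687 − 337 = -1024
-84 − 12 = -96;  -337 − 96 = -433;  -1024 − 433 = -1457
-96 − 12 = -108;  -433 − 108 = -541;  -1457 − 541 = -1998

-1998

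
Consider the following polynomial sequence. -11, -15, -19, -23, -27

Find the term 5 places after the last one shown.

-4 , -4 , -4 , -4
Constant first difference = -4, so extend:
-27 − 4 = -31
-31 − 4 = -35
-35 − 4 = -39
-39 − 4 = -43
-43 − 4 = -47

-47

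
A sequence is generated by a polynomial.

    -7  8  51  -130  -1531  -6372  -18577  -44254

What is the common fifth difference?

-480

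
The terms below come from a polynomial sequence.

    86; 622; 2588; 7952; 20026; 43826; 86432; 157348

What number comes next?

Δ: 536 , 1966 , 5364 , 12074 , 23800 , 42606 , 70916
Δ²: 1430 , 3398 , 6710 , 11726 , 18806 , 28310
Δ³: 1968 , 3312 , 5016 , 7080 , 9504
Δ⁴: 1344 , 1704 , 2064 , 2424
Δ⁵: 360 , 360 , 360
Constant fifth difference = 360, so extend:
2424 + 360 = 2784;  9504 + 2784 = 12288;  28310 + 12288 = 40598;  70916 + 40598 = 111514;  157348 + 111514 = 268862

268862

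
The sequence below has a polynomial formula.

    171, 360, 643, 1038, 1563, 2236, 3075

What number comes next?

4098

D1: 189, 283, 395, 525, 673, 839
D2: 94, 112, 130, 148, 166
D3: 18, 18, 18, 18
The third differences are constant (18).
166 + 18 = 184;  839 + 184 = 1023;  3075 + 1023 = 4098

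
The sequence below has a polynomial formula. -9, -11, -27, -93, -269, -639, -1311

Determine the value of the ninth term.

-4113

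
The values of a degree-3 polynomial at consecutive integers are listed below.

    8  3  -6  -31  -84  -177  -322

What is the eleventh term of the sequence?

-1662

D1: -5, -9, -25, -53, -93, -145
D2: -4, -16, -28, -40, -52
D3: -12, -12, -12, -12
Constant third difference = -12, so extend:
-52 − 12 = -64;  -145 − 64 = -209;  -322 − 209 = -531
-64 − 12 = -76;  -209 − 76 = -285;  -531 − 285 = -816
-76 − 12 = -88;  -285 − 88 = -373;  -816 − 373 = -1189
-88 − 12 = -100;  -373 − 100 = -473;  -1189 − 473 = -1662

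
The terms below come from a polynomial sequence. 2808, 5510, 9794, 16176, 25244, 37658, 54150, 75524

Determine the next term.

102656

Δ: 2702, 4284, 6382, 9068, 12414, 16492, 21374
Δ²: 1582, 2098, 2686, 3346, 4078, 4882
Δ³: 516, 588, 660, 732, 804
Δ⁴: 72, 72, 72, 72
Fourth differences constant at 72.
804 + 72 = 876;  4882 + 876 = 5758;  21374 + 5758 = 27132;  75524 + 27132 = 102656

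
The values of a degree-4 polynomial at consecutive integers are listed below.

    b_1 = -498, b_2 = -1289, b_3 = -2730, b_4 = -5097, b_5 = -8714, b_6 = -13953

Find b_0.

-129

-791  -1441  -2367  -3617  -5239
-650  -926  -1250  -1622
-276  -324  -372
-48  -48
The fourth differences are constant at -48.
Work back: -276 + 48 = -228;  -650 + 228 = -422;  -791 + 422 = -369;  -498 + 369 = -129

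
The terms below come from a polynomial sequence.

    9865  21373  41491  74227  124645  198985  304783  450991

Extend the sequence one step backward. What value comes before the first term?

3895

11508, 20118, 32736, 50418, 74340, 105798, 146208
8610, 12618, 17682, 23922, 31458, 40410
4008, 5064, 6240, 7536, 8952
1056, 1176, 1296, 1416
120, 120, 120
The fifth differences are constant at 120.
Work back: 1056 − 120 = 936;  4008 − 936 = 3072;  8610 − 3072 = 5538;  11508 − 5538 = 5970;  9865 − 5970 = 3895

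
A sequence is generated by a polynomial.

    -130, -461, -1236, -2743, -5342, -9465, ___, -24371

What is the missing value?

Using the first 6 terms:
-331  -775  -1507  -2599  -4123
-444  -732  -1092  -1524
-288  -360  -432
-72  -72
Constant fourth difference = -72.
Extend forward: -432 − 72 = -504;  -1524 − 504 = -2028;  -4123 − 2028 = -6151;  -9465 − 6151 = -15616

-15616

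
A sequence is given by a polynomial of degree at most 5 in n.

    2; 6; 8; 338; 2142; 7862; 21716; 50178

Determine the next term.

102458

Δ: 4, 2, 330, 1804, 5720, 13854, 28462
Δ²: -2, 328, 1474, 3916, 8134, 14608
Δ³: 330, 1146, 2442, 4218, 6474
Δ⁴: 816, 1296, 1776, 2256
Δ⁵: 480, 480, 480
Fifth differences constant at 480.
2256 + 480 = 2736;  6474 + 2736 = 9210;  14608 + 9210 = 23818;  28462 + 23818 = 52280;  50178 + 52280 = 102458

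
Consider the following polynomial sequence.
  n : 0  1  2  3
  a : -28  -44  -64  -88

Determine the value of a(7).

-224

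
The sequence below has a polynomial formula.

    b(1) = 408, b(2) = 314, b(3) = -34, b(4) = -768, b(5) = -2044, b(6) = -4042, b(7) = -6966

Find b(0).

356

D1: -94  -348  -734  -1276  -1998  -2924
D2: -254  -386  -542  -722  -926
D3: -132  -156  -180  -204
D4: -24  -24  -24
The fourth differences are constant at -24.
Work back: -132 + 24 = -108;  -254 + 108 = -146;  -94 + 146 = 52;  408 − 52 = 356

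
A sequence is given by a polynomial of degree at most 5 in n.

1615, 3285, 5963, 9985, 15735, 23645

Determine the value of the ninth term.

65375

First differences: 1670, 2678, 4022, 5750, 7910
Second differences: 1008, 1344, 1728, 2160
Third differences: 336, 384, 432
Fourth differences: 48, 48
The fourth differences are constant (48).
432 + 48 = 480;  2160 + 480 = 2640;  7910 + 2640 = 10550;  23645 + 10550 = 34195
480 + 48 = 528;  2640 + 528 = 3168;  10550 + 3168 = 13718;  34195 + 13718 = 47913
528 + 48 = 576;  3168 + 576 = 3744;  13718 + 3744 = 17462;  47913 + 17462 = 65375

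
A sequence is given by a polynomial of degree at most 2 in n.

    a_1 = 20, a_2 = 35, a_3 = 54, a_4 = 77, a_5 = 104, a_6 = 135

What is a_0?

9

Δ: 15  19  23  27  31
Δ²: 4  4  4  4
The second differences are constant at 4.
Work back: 15 − 4 = 11;  20 − 11 = 9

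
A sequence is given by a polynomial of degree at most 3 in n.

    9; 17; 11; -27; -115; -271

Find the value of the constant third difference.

First differences: 8, -6, -38, -88, -156
Second differences: -14, -32, -50, -68
Third differences: -18, -18, -18

-18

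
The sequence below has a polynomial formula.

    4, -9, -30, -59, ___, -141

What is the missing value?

Using the first 4 terms:
D1: -13, -21, -29
D2: -8, -8
Constant second difference = -8.
Extend forward: -29 − 8 = -37;  -59 − 37 = -96

-96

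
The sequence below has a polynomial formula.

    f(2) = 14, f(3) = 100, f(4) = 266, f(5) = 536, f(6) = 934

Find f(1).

-16

Δ: 86, 166, 270, 398
Δ²: 80, 104, 128
Δ³: 24, 24
The third differences are constant at 24.
Work back: 80 − 24 = 56;  86 − 56 = 30;  14 − 30 = -16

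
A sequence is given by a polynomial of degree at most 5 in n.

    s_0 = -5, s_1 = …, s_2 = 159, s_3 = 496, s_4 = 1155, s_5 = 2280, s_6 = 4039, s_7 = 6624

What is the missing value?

24

Using the last 6 terms:
337, 659, 1125, 1759, 2585
322, 466, 634, 826
144, 168, 192
24, 24
Constant fourth difference = 24.
Extend backward: 144 − 24 = 120;  322 − 120 = 202;  337 − 202 = 135;  159 − 135 = 24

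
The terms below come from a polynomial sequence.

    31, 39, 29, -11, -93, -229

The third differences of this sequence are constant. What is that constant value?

D1: 8, -10, -40, -82, -136
D2: -18, -30, -42, -54
D3: -12, -12, -12

-12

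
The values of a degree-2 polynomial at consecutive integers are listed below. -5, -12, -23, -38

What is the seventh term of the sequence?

D1: -7, -11, -15
D2: -4, -4
Second differences constant at -4.
-15 − 4 = -19;  -38 − 19 = -57
-19 − 4 = -23;  -57 − 23 = -80
-23 − 4 = -27;  -80 − 27 = -107

-107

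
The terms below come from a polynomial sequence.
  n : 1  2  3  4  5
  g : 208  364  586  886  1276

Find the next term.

Δ: 156  222  300  390
Δ²: 66  78  90
Δ³: 12  12
The third differences are constant (12).
90 + 12 = 102;  390 + 102 = 492;  1276 + 492 = 1768

1768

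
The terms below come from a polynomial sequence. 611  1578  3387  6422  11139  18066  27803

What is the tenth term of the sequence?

80954

967 , 1809 , 3035 , 4717 , 6927 , 9737
842 , 1226 , 1682 , 2210 , 2810
384 , 456 , 528 , 600
72 , 72 , 72
The fourth differences are constant (72).
600 + 72 = 672;  2810 + 672 = 3482;  9737 + 3482 = 13219;  27803 + 13219 = 41022
672 + 72 = 744;  3482 + 744 = 4226;  13219 + 4226 = 17445;  41022 + 17445 = 58467
744 + 72 = 816;  4226 + 816 = 5042;  17445 + 5042 = 22487;  58467 + 22487 = 80954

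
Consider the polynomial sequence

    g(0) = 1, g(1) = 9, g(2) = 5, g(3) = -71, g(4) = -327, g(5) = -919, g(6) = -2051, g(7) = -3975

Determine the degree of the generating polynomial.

4

8, -4, -76, -256, -592, -1132, -1924
-12, -72, -180, -336, -540, -792
-60, -108, -156, -204, -252
-48, -48, -48, -48
The fourth differences are constant, so the polynomial has degree 4.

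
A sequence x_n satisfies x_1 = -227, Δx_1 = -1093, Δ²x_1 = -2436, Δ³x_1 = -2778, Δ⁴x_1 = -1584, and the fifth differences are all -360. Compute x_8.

-219264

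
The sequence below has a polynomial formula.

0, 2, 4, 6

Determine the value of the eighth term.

14

D1: 2 , 2 , 2
First differences constant at 2.
6 + 2 = 8
8 + 2 = 10
10 + 2 = 12
12 + 2 = 14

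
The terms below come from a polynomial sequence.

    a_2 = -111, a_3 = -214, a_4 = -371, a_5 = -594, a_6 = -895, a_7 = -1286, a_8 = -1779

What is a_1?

D1: -103, -157, -223, -301, -391, -493
D2: -54, -66, -78, -90, -102
D3: -12, -12, -12, -12
The third differences are constant at -12.
Work back: -54 + 12 = -42;  -103 + 42 = -61;  -111 + 61 = -50

-50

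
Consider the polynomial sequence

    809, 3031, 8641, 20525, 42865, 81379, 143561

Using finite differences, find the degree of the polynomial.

First differences: 2222, 5610, 11884, 22340, 38514, 62182
Second differences: 3388, 6274, 10456, 16174, 23668
Third differences: 2886, 4182, 5718, 7494
Fourth differences: 1296, 1536, 1776
Fifth differences: 240, 240
The fifth differences are constant, so the polynomial has degree 5.

5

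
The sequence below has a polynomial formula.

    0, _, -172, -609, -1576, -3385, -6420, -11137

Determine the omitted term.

Using the last 6 terms:
D1: -437  -967  -1809  -3035  -4717
D2: -530  -842  -1226  -1682
D3: -312  -384  -456
D4: -72  -72
Constant fourth difference = -72.
Extend backward: -312 + 72 = -240;  -530 + 240 = -290;  -437 + 290 = -147;  -172 + 147 = -25

-25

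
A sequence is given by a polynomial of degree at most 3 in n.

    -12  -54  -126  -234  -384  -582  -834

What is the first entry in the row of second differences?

Δ: -42, -72, -108, -150, -198, -252
Δ²: -30, -36, -42, -48, -54
Δ³: -6, -6, -6, -6

-30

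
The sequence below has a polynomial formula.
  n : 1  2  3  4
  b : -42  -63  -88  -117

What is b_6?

-187

First differences: -21, -25, -29
Second differences: -4, -4
Constant second difference = -4, so extend:
-29 − 4 = -33;  -117 − 33 = -150
-33 − 4 = -37;  -150 − 37 = -187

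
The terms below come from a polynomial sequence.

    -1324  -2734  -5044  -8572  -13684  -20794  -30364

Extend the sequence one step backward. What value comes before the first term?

-544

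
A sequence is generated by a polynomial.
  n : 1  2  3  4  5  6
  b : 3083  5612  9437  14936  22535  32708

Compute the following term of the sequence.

2529, 3825, 5499, 7599, 10173
1296, 1674, 2100, 2574
378, 426, 474
48, 48
Fourth differences constant at 48.
474 + 48 = 522;  2574 + 522 = 3096;  10173 + 3096 = 13269;  32708 + 13269 = 45977

45977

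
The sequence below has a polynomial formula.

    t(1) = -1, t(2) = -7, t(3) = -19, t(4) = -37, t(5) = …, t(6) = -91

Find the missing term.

Using the first 4 terms:
-6, -12, -18
-6, -6
Constant second difference = -6.
Extend forward: -18 − 6 = -24;  -37 − 24 = -61

-61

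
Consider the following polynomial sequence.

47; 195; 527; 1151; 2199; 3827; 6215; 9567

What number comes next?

First differences: 148, 332, 624, 1048, 1628, 2388, 3352
Second differences: 184, 292, 424, 580, 760, 964
Third differences: 108, 132, 156, 180, 204
Fourth differences: 24, 24, 24, 24
Constant fourth difference = 24, so extend:
204 + 24 = 228;  964 + 228 = 1192;  3352 + 1192 = 4544;  9567 + 4544 = 14111

14111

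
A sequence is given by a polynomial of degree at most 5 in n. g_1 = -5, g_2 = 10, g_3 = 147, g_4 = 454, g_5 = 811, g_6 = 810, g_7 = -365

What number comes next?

First differences: 15, 137, 307, 357, -1, -1175
Second differences: 122, 170, 50, -358, -1174
Third differences: 48, -120, -408, -816
Fourth differences: -168, -288, -408
Fifth differences: -120, -120
Constant fifth difference = -120, so extend:
-408 − 120 = -528;  -816 − 528 = -1344;  -1174 − 1344 = -2518;  -1175 − 2518 = -3693;  -365 − 3693 = -4058

-4058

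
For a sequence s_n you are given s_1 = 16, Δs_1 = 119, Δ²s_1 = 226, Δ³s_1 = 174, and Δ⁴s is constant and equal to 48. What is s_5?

Build the table forward from the leading diagonal:
D4: 48, 48, 48, 48, 48
D3: 174, 222, 270, 318, 366
D2: 226, 400, 622, 892, 1210
D1: 119, 345, 745, 1367, 2259
s: 16, 135, 480, 1225, 2592

2592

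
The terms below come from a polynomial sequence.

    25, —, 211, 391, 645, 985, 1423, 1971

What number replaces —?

93

Using the last 6 terms:
D1: 180, 254, 340, 438, 548
D2: 74, 86, 98, 110
D3: 12, 12, 12
Constant third difference = 12.
Extend backward: 74 − 12 = 62;  180 − 62 = 118;  211 − 118 = 93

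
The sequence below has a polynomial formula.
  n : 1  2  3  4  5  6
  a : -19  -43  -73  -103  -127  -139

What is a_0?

-7

-24  -30  -30  -24  -12
-6  0  6  12
6  6  6
The third differences are constant at 6.
Work back: -6 − 6 = -12;  -24 + 12 = -12;  -19 + 12 = -7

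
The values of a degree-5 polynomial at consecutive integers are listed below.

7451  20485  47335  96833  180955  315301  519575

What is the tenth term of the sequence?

1820645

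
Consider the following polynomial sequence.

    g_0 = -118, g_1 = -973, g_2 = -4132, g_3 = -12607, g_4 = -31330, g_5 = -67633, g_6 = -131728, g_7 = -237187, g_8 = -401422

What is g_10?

-997948

-855, -3159, -8475, -18723, -36303, -64095, -105459, -164235
-2304, -5316, -10248, -17580, -27792, -41364, -58776
-3012, -4932, -7332, -10212, -13572, -17412
-1920, -2400, -2880, -3360, -3840
-480, -480, -480, -480
Constant fifth difference = -480, so extend:
-3840 − 480 = -4320;  -17412 − 4320 = -21732;  -58776 − 21732 = -80508;  -164235 − 80508 = -244743;  -401422 − 244743 = -646165
-4320 − 480 = -4800;  -21732 − 4800 = -26532;  -80508 − 26532 = -107040;  -244743 − 107040 = -351783;  -646165 − 351783 = -997948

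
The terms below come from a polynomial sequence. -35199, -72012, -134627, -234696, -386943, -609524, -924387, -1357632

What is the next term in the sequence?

-36813 , -62615 , -100069 , -152247 , -222581 , -314863 , -433245
-25802 , -37454 , -52178 , -70334 , -92282 , -118382
-11652 , -14724 , -18156 , -21948 , -26100
-3072 , -3432 , -3792 , -4152
-360 , -360 , -360
The fifth differences are constant (-360).
-4152 − 360 = -4512;  -26100 − 4512 = -30612;  -118382 − 30612 = -148994;  -433245 − 148994 = -582239;  -1357632 − 582239 = -1939871

-1939871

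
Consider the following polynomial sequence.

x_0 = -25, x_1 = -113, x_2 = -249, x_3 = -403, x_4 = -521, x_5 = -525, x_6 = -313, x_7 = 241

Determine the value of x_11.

9237

First differences: -88  -136  -154  -118  -4  212  554
Second differences: -48  -18  36  114  216  342
Third differences: 30  54  78  102  126
Fourth differences: 24  24  24  24
The fourth differences are constant (24).
126 + 24 = 150;  342 + 150 = 492;  554 + 492 = 1046;  241 + 1046 = 1287
150 + 24 = 174;  492 + 174 = 666;  1046 + 666 = 1712;  1287 + 1712 = 2999
174 + 24 = 198;  666 + 198 = 864;  1712 + 864 = 2576;  2999 + 2576 = 5575
198 + 24 = 222;  864 + 222 = 1086;  2576 + 1086 = 3662;  5575 + 3662 = 9237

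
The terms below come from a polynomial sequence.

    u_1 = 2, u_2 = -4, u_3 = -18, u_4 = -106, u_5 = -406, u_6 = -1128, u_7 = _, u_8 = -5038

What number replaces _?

-2554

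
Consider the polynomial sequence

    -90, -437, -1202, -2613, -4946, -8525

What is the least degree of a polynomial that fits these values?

-347, -765, -1411, -2333, -3579
-418, -646, -922, -1246
-228, -276, -324
-48, -48
The fourth differences are constant, so the polynomial has degree 4.

4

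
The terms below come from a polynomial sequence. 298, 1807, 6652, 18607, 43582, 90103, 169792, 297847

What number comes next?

Δ: 1509 , 4845 , 11955 , 24975 , 46521 , 79689 , 128055
Δ²: 3336 , 7110 , 13020 , 21546 , 33168 , 48366
Δ³: 3774 , 5910 , 8526 , 11622 , 15198
Δ⁴: 2136 , 2616 , 3096 , 3576
Δ⁵: 480 , 480 , 480
Fifth differences constant at 480.
3576 + 480 = 4056;  15198 + 4056 = 19254;  48366 + 19254 = 67620;  128055 + 67620 = 195675;  297847 + 195675 = 493522

493522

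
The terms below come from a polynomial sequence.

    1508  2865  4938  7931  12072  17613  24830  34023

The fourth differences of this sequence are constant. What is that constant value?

24

First differences: 1357, 2073, 2993, 4141, 5541, 7217, 9193
Second differences: 716, 920, 1148, 1400, 1676, 1976
Third differences: 204, 228, 252, 276, 300
Fourth differences: 24, 24, 24, 24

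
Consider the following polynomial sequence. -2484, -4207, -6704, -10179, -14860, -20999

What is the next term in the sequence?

-28872

D1: -1723, -2497, -3475, -4681, -6139
D2: -774, -978, -1206, -1458
D3: -204, -228, -252
D4: -24, -24
Fourth differences constant at -24.
-252 − 24 = -276;  -1458 − 276 = -1734;  -6139 − 1734 = -7873;  -20999 − 7873 = -28872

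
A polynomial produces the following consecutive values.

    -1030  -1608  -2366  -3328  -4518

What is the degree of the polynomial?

-578, -758, -962, -1190
-180, -204, -228
-24, -24
The third differences are constant, so the polynomial has degree 3.

3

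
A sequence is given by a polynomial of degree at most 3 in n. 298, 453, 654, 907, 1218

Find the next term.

Δ: 155 , 201 , 253 , 311
Δ²: 46 , 52 , 58
Δ³: 6 , 6
Constant third difference = 6, so extend:
58 + 6 = 64;  311 + 64 = 375;  1218 + 375 = 1593

1593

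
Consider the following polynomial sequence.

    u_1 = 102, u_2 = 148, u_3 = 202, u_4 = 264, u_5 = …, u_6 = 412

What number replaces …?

Using the first 4 terms:
Δ: 46  54  62
Δ²: 8  8
Constant second difference = 8.
Extend forward: 62 + 8 = 70;  264 + 70 = 334

334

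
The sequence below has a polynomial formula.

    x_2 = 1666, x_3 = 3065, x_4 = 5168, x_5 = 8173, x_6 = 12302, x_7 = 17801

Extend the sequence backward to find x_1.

797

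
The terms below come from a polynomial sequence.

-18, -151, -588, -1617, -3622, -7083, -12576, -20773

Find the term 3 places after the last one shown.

Δ: -133, -437, -1029, -2005, -3461, -5493, -8197
Δ²: -304, -592, -976, -1456, -2032, -2704
Δ³: -288, -384, -480, -576, -672
Δ⁴: -96, -96, -96, -96
Constant fourth difference = -96, so extend:
-672 − 96 = -768;  -2704 − 768 = -3472;  -8197 − 3472 = -11669;  -20773 − 11669 = -32442
-768 − 96 = -864;  -3472 − 864 = -4336;  -11669 − 4336 = -16005;  -32442 − 16005 = -48447
-864 − 96 = -960;  -4336 − 960 = -5296;  -16005 − 5296 = -21301;  -48447 − 21301 = -69748

-69748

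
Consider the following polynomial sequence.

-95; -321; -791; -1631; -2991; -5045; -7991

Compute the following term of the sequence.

-226 , -470 , -840 , -1360 , -2054 , -2946
-244 , -370 , -520 , -694 , -892
-126 , -150 , -174 , -198
-24 , -24 , -24
Constant fourth difference = -24, so extend:
-198 − 24 = -222;  -892 − 222 = -1114;  -2946 − 1114 = -4060;  -7991 − 4060 = -12051

-12051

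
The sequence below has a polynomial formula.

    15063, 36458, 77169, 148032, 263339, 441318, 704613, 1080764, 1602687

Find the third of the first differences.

Δ: 21395, 40711, 70863, 115307, 177979, 263295, 376151, 521923
Δ²: 19316, 30152, 44444, 62672, 85316, 112856, 145772
Δ³: 10836, 14292, 18228, 22644, 27540, 32916
Δ⁴: 3456, 3936, 4416, 4896, 5376
Δ⁵: 480, 480, 480, 480

70863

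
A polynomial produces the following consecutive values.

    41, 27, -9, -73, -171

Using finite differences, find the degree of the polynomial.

3

Δ: -14, -36, -64, -98
Δ²: -22, -28, -34
Δ³: -6, -6
The third differences are constant, so the polynomial has degree 3.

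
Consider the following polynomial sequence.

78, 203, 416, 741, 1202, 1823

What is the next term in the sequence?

2628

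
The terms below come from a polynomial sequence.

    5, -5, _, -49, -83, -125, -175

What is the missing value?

-23

Using the last 4 terms:
Δ: -34, -42, -50
Δ²: -8, -8
Constant second difference = -8.
Extend backward: -34 + 8 = -26;  -49 + 26 = -23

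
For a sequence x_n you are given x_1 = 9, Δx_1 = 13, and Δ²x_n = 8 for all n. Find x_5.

Build the table forward from the leading diagonal:
Second differences: 8, 8, 8, 8, 8
First differences: 13, 21, 29, 37, 45
x: 9, 22, 43, 72, 109

109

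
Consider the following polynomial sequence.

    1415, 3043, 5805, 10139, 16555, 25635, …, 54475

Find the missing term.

Using the first 6 terms:
1628, 2762, 4334, 6416, 9080
1134, 1572, 2082, 2664
438, 510, 582
72, 72
Constant fourth difference = 72.
Extend forward: 582 + 72 = 654;  2664 + 654 = 3318;  9080 + 3318 = 12398;  25635 + 12398 = 38033

38033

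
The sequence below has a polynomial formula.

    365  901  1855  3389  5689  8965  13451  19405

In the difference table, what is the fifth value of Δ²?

1210

D1: 536, 954, 1534, 2300, 3276, 4486, 5954
D2: 418, 580, 766, 976, 1210, 1468
D3: 162, 186, 210, 234, 258
D4: 24, 24, 24, 24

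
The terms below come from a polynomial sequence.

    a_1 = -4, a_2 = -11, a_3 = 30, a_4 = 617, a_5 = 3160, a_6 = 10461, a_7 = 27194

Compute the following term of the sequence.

First differences: -7, 41, 587, 2543, 7301, 16733
Second differences: 48, 546, 1956, 4758, 9432
Third differences: 498, 1410, 2802, 4674
Fourth differences: 912, 1392, 1872
Fifth differences: 480, 480
Constant fifth difference = 480, so extend:
1872 + 480 = 2352;  4674 + 2352 = 7026;  9432 + 7026 = 16458;  16733 + 16458 = 33191;  27194 + 33191 = 60385

60385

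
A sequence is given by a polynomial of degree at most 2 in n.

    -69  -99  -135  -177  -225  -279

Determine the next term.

-339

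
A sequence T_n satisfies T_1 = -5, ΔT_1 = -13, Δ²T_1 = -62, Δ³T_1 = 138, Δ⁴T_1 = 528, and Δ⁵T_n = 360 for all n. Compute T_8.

29472

Build the table forward from the leading diagonal:
Δ⁵: 360, 360, 360, 360, 360, 360, 360, 360
Δ⁴: 528, 888, 1248, 1608, 1968, 2328, 2688, 3048
Δ³: 138, 666, 1554, 2802, 4410, 6378, 8706, 11394
Δ²: -62, 76, 742, 2296, 5098, 9508, 15886, 24592
Δ: -13, -75, 1, 743, 3039, 8137, 17645, 33531
T: -5, -18, -93, -92, 651, 3690, 11827, 29472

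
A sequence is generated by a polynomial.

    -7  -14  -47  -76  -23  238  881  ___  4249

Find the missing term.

2128

Using the first 7 terms:
First differences: -7, -33, -29, 53, 261, 643
Second differences: -26, 4, 82, 208, 382
Third differences: 30, 78, 126, 174
Fourth differences: 48, 48, 48
Constant fourth difference = 48.
Extend forward: 174 + 48 = 222;  382 + 222 = 604;  643 + 604 = 1247;  881 + 1247 = 2128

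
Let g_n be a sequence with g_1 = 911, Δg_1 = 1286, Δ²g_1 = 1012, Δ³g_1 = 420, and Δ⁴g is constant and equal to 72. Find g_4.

8225

Build the table forward from the leading diagonal:
Fourth differences: 72, 72, 72, 72
Third differences: 420, 492, 564, 636
Second differences: 1012, 1432, 1924, 2488
First differences: 1286, 2298, 3730, 5654
g: 911, 2197, 4495, 8225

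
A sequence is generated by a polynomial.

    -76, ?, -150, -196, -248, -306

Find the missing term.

Using the last 4 terms:
Δ: -46, -52, -58
Δ²: -6, -6
Constant second difference = -6.
Extend backward: -46 + 6 = -40;  -150 + 40 = -110

-110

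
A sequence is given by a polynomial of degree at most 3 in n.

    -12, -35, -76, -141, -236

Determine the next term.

First differences: -23, -41, -65, -95
Second differences: -18, -24, -30
Third differences: -6, -6
The third differences are constant (-6).
-30 − 6 = -36;  -95 − 36 = -131;  -236 − 131 = -367

-367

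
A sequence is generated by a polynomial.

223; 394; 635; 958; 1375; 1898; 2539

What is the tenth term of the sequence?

171, 241, 323, 417, 523, 641
70, 82, 94, 106, 118
12, 12, 12, 12
Constant third difference = 12, so extend:
118 + 12 = 130;  641 + 130 = 771;  2539 + 771 = 3310
130 + 12 = 142;  771 + 142 = 913;  3310 + 913 = 4223
142 + 12 = 154;  913 + 154 = 1067;  4223 + 1067 = 5290

5290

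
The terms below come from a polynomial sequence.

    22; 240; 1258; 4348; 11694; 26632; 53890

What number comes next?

D1: 218 , 1018 , 3090 , 7346 , 14938 , 27258
D2: 800 , 2072 , 4256 , 7592 , 12320
D3: 1272 , 2184 , 3336 , 4728
D4: 912 , 1152 , 1392
D5: 240 , 240
Fifth differences constant at 240.
1392 + 240 = 1632;  4728 + 1632 = 6360;  12320 + 6360 = 18680;  27258 + 18680 = 45938;  53890 + 45938 = 99828

99828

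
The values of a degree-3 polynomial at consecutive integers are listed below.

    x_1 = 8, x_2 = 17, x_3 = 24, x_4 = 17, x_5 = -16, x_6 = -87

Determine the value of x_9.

-648

D1: 9  7  -7  -33  -71
D2: -2  -14  -26  -38
D3: -12  -12  -12
The third differences are constant (-12).
-38 − 12 = -50;  -71 − 50 = -121;  -87 − 121 = -208
-50 − 12 = -62;  -121 − 62 = -183;  -208 − 183 = -391
-62 − 12 = -74;  -183 − 74 = -257;  -391 − 257 = -648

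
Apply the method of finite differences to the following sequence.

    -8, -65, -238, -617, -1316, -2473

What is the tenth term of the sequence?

-57  -173  -379  -699  -1157
-116  -206  -320  -458
-90  -114  -138
-24  -24
Fourth differences constant at -24.
-138 − 24 = -162;  -458 − 162 = -620;  -1157 − 620 = -1777;  -2473 − 1777 = -4250
-162 − 24 = -186;  -620 − 186 = -806;  -1777 − 806 = -2583;  -4250 − 2583 = -6833
-186 − 24 = -210;  -806 − 210 = -1016;  -2583 − 1016 = -3599;  -6833 − 3599 = -10432
-210 − 24 = -234;  -1016 − 234 = -1250;  -3599 − 1250 = -4849;  -10432 − 4849 = -15281

-15281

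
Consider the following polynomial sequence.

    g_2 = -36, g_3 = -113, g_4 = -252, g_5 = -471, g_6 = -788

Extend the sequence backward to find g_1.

-3

First differences: -77  -139  -219  -317
Second differences: -62  -80  -98
Third differences: -18  -18
The third differences are constant at -18.
Work back: -62 + 18 = -44;  -77 + 44 = -33;  -36 + 33 = -3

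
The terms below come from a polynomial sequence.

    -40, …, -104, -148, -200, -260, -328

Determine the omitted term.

-68

Using the last 5 terms:
First differences: -44, -52, -60, -68
Second differences: -8, -8, -8
Constant second difference = -8.
Extend backward: -44 + 8 = -36;  -104 + 36 = -68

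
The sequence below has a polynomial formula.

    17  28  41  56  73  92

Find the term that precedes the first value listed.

D1: 11  13  15  17  19
D2: 2  2  2  2
The second differences are constant at 2.
Work back: 11 − 2 = 9;  17 − 9 = 8

8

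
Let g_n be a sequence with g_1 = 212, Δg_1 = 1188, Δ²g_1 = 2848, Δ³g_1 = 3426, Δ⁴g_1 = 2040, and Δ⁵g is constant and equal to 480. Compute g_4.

Build the table forward from the leading diagonal:
D5: 480, 480, 480, 480
D4: 2040, 2520, 3000, 3480
D3: 3426, 5466, 7986, 10986
D2: 2848, 6274, 11740, 19726
D1: 1188, 4036, 10310, 22050
g: 212, 1400, 5436, 15746

15746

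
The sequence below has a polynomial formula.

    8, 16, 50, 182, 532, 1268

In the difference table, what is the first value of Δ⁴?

48

Δ: 8, 34, 132, 350, 736
Δ²: 26, 98, 218, 386
Δ³: 72, 120, 168
Δ⁴: 48, 48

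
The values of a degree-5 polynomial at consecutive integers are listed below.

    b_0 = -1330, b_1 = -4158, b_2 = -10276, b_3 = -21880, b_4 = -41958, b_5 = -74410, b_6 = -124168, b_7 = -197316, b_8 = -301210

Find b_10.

-2828 , -6118 , -11604 , -20078 , -32452 , -49758 , -73148 , -103894
-3290 , -5486 , -8474 , -12374 , -17306 , -23390 , -30746
-2196 , -2988 , -3900 , -4932 , -6084 , -7356
-792 , -912 , -1032 , -1152 , -1272
-120 , -120 , -120 , -120
Constant fifth difference = -120, so extend:
-1272 − 120 = -1392;  -7356 − 1392 = -8748;  -30746 − 8748 = -39494;  -103894 − 39494 = -143388;  -301210 − 143388 = -444598
-1392 − 120 = -1512;  -8748 − 1512 = -10260;  -39494 − 10260 = -49754;  -143388 − 49754 = -193142;  -444598 − 193142 = -637740

-637740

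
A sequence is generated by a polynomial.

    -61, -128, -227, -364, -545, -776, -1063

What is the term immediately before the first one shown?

-20

D1: -67, -99, -137, -181, -231, -287
D2: -32, -38, -44, -50, -56
D3: -6, -6, -6, -6
The third differences are constant at -6.
Work back: -32 + 6 = -26;  -67 + 26 = -41;  -61 + 41 = -20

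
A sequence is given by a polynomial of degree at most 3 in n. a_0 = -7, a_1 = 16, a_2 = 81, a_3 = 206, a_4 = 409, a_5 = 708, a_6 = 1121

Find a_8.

2361

D1: 23  65  125  203  299  413
D2: 42  60  78  96  114
D3: 18  18  18  18
Third differences constant at 18.
114 + 18 = 132;  413 + 132 = 545;  1121 + 545 = 1666
132 + 18 = 150;  545 + 150 = 695;  1666 + 695 = 2361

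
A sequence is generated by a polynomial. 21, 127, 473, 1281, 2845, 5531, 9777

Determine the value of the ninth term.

25061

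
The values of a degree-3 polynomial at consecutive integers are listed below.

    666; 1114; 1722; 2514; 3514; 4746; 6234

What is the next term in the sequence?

8002

448  608  792  1000  1232  1488
160  184  208  232  256
24  24  24  24
The third differences are constant (24).
256 + 24 = 280;  1488 + 280 = 1768;  6234 + 1768 = 8002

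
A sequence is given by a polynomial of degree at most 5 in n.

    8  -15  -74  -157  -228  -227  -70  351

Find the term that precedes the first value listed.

7

Δ: -23  -59  -83  -71  1  157  421
Δ²: -36  -24  12  72  156  264
Δ³: 12  36  60  84  108
Δ⁴: 24  24  24  24
The fourth differences are constant at 24.
Work back: 12 − 24 = -12;  -36 + 12 = -24;  -23 + 24 = 1;  8 − 1 = 7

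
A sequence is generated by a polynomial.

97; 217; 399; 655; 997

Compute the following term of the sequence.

1437

First differences: 120 , 182 , 256 , 342
Second differences: 62 , 74 , 86
Third differences: 12 , 12
Constant third difference = 12, so extend:
86 + 12 = 98;  342 + 98 = 440;  997 + 440 = 1437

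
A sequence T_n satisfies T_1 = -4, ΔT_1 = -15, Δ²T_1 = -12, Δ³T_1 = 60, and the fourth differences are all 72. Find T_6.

761

Build the table forward from the leading diagonal:
D4: 72, 72, 72, 72, 72, 72
D3: 60, 132, 204, 276, 348, 420
D2: -12, 48, 180, 384, 660, 1008
D1: -15, -27, 21, 201, 585, 1245
T: -4, -19, -46, -25, 176, 761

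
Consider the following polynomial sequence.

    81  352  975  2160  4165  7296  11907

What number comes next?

First differences: 271  623  1185  2005  3131  4611
Second differences: 352  562  820  1126  1480
Third differences: 210  258  306  354
Fourth differences: 48  48  48
Constant fourth difference = 48, so extend:
354 + 48 = 402;  1480 + 402 = 1882;  4611 + 1882 = 6493;  11907 + 6493 = 18400

18400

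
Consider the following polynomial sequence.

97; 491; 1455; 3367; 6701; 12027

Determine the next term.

20011

First differences: 394  964  1912  3334  5326
Second differences: 570  948  1422  1992
Third differences: 378  474  570
Fourth differences: 96  96
Fourth differences constant at 96.
570 + 96 = 666;  1992 + 666 = 2658;  5326 + 2658 = 7984;  12027 + 7984 = 20011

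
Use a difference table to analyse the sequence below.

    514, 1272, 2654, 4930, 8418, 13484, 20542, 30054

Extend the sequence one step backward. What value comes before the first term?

158

758  1382  2276  3488  5066  7058  9512
624  894  1212  1578  1992  2454
270  318  366  414  462
48  48  48  48
The fourth differences are constant at 48.
Work back: 270 − 48 = 222;  624 − 222 = 402;  758 − 402 = 356;  514 − 356 = 158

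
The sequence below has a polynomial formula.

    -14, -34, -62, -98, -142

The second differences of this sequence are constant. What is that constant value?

-8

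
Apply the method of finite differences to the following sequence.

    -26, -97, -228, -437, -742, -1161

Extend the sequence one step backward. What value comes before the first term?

First differences: -71  -131  -209  -305  -419
Second differences: -60  -78  -96  -114
Third differences: -18  -18  -18
The third differences are constant at -18.
Work back: -60 + 18 = -42;  -71 + 42 = -29;  -26 + 29 = 3

3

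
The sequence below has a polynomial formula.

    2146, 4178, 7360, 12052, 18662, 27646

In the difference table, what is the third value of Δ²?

1918

First differences: 2032, 3182, 4692, 6610, 8984
Second differences: 1150, 1510, 1918, 2374
Third differences: 360, 408, 456
Fourth differences: 48, 48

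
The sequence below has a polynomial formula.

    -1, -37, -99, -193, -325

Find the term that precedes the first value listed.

15

D1: -36, -62, -94, -132
D2: -26, -32, -38
D3: -6, -6
The third differences are constant at -6.
Work back: -26 + 6 = -20;  -36 + 20 = -16;  -1 + 16 = 15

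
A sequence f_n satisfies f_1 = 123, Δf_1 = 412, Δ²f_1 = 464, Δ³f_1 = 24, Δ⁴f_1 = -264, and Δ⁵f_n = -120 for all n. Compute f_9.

Build the table forward from the leading diagonal:
D5: -120, -120, -120, -120, -120, -120, -120, -120, -120
D4: -264, -384, -504, -624, -744, -864, -984, -1104, -1224
D3: 24, -240, -624, -1128, -1752, -2496, -3360, -4344, -5448
D2: 464, 488, 248, -376, -1504, -3256, -5752, -9112, -13456
D1: 412, 876, 1364, 1612, 1236, -268, -3524, -9276, -18388
f: 123, 535, 1411, 2775, 4387, 5623, 5355, 1831, -7445

-7445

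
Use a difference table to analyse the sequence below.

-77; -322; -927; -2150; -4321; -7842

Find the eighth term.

-20902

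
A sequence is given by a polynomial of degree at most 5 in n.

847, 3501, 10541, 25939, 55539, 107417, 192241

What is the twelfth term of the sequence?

1710731

2654  7040  15398  29600  51878  84824
4386  8358  14202  22278  32946
3972  5844  8076  10668
1872  2232  2592
360  360
Constant fifth difference = 360, so extend:
2592 + 360 = 2952;  10668 + 2952 = 13620;  32946 + 13620 = 46566;  84824 + 46566 = 131390;  192241 + 131390 = 323631
2952 + 360 = 3312;  13620 + 3312 = 16932;  46566 + 16932 = 63498;  131390 + 63498 = 194888;  323631 + 194888 = 518519
3312 + 360 = 3672;  16932 + 3672 = 20604;  63498 + 20604 = 84102;  194888 + 84102 = 278990;  518519 + 278990 = 797509
3672 + 360 = 4032;  20604 + 4032 = 24636;  84102 + 24636 = 108738;  278990 + 108738 = 387728;  797509 + 387728 = 1185237
4032 + 360 = 4392;  24636 + 4392 = 29028;  108738 + 29028 = 137766;  387728 + 137766 = 525494;  1185237 + 525494 = 1710731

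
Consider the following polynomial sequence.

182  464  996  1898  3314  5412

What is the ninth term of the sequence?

17838

282  532  902  1416  2098
250  370  514  682
120  144  168
24  24
The fourth differences are constant (24).
168 + 24 = 192;  682 + 192 = 874;  2098 + 874 = 2972;  5412 + 2972 = 8384
192 + 24 = 216;  874 + 216 = 1090;  2972 + 1090 = 4062;  8384 + 4062 = 12446
216 + 24 = 240;  1090 + 240 = 1330;  4062 + 1330 = 5392;  12446 + 5392 = 17838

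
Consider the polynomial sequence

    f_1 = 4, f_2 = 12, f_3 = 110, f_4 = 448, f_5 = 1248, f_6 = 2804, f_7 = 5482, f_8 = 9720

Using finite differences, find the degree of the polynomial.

4

D1: 8, 98, 338, 800, 1556, 2678, 4238
D2: 90, 240, 462, 756, 1122, 1560
D3: 150, 222, 294, 366, 438
D4: 72, 72, 72, 72
The fourth differences are constant, so the polynomial has degree 4.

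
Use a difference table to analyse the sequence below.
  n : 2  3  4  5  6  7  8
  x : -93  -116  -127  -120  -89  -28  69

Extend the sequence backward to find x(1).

D1: -23  -11  7  31  61  97
D2: 12  18  24  30  36
D3: 6  6  6  6
The third differences are constant at 6.
Work back: 12 − 6 = 6;  -23 − 6 = -29;  -93 + 29 = -64

-64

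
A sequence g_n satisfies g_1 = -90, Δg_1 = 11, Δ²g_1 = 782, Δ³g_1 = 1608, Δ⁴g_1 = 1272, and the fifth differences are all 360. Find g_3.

714

Build the table forward from the leading diagonal:
Fifth differences: 360, 360, 360
Fourth differences: 1272, 1632, 1992
Third differences: 1608, 2880, 4512
Second differences: 782, 2390, 5270
First differences: 11, 793, 3183
g: -90, -79, 714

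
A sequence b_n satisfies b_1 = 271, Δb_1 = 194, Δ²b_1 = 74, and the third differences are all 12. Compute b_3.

733

Build the table forward from the leading diagonal:
Δ³: 12  12  12
Δ²: 74  86  98
Δ: 194  268  354
b: 271  465  733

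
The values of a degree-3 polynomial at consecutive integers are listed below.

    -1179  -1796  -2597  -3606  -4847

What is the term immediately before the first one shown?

-722

First differences: -617, -801, -1009, -1241
Second differences: -184, -208, -232
Third differences: -24, -24
The third differences are constant at -24.
Work back: -184 + 24 = -160;  -617 + 160 = -457;  -1179 + 457 = -722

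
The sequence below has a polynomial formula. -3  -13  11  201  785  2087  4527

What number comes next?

First differences: -10  24  190  584  1302  2440
Second differences: 34  166  394  718  1138
Third differences: 132  228  324  420
Fourth differences: 96  96  96
Constant fourth difference = 96, so extend:
420 + 96 = 516;  1138 + 516 = 1654;  2440 + 1654 = 4094;  4527 + 4094 = 8621

8621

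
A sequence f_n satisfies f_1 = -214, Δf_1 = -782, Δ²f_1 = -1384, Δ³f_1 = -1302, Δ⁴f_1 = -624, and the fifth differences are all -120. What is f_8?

-104682

Build the table forward from the leading diagonal:
Fifth differences: -120, -120, -120, -120, -120, -120, -120, -120
Fourth differences: -624, -744, -864, -984, -1104, -1224, -1344, -1464
Third differences: -1302, -1926, -2670, -3534, -4518, -5622, -6846, -8190
Second differences: -1384, -2686, -4612, -7282, -10816, -15334, -20956, -27802
First differences: -782, -2166, -4852, -9464, -16746, -27562, -42896, -63852
f: -214, -996, -3162, -8014, -17478, -34224, -61786, -104682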